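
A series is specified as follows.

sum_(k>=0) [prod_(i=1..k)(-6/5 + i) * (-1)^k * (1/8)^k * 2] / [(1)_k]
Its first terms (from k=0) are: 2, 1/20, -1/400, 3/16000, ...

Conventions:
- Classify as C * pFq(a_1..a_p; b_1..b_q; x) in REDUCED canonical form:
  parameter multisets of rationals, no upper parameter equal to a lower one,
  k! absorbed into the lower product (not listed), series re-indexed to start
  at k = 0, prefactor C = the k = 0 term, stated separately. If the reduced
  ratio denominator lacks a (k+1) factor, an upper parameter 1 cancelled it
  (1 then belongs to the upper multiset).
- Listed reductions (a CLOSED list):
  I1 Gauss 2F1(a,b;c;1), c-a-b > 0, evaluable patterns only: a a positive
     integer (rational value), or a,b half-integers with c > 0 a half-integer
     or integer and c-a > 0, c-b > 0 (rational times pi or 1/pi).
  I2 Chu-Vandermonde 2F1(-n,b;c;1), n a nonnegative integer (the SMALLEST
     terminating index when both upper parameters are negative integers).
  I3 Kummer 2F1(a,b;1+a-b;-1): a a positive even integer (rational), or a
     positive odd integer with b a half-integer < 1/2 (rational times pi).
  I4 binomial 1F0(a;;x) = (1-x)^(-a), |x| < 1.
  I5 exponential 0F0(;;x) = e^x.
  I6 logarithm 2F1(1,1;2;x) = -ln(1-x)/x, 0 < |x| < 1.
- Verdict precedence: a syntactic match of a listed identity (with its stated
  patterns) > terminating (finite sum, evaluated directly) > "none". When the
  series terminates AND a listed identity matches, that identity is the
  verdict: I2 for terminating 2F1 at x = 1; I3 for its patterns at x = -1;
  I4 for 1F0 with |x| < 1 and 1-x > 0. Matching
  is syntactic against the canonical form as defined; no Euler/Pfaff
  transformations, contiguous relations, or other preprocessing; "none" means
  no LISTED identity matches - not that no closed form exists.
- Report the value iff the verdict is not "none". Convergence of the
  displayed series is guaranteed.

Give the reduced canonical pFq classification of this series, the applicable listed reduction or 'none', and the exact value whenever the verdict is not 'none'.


The series (x = -1/8) is 1F0: upper {-1/5}, lower {-}, prefactor 2. Verdict: binomial (I4) fires (the 1F0 binomial series: exponent 1/5, x = -1/8). Value: 2 * (9/8)^(1/5).

Structural cue: from the first term 2: the (-1)^k factor (prefactor 2) folds into the argument's sign.
Consecutive-term ratio: r(k) = (-1/8) * (k-1/5) / [(k+1)] - rational in k, leading ratio (-1/8); with t_0 = 2, classification follows.


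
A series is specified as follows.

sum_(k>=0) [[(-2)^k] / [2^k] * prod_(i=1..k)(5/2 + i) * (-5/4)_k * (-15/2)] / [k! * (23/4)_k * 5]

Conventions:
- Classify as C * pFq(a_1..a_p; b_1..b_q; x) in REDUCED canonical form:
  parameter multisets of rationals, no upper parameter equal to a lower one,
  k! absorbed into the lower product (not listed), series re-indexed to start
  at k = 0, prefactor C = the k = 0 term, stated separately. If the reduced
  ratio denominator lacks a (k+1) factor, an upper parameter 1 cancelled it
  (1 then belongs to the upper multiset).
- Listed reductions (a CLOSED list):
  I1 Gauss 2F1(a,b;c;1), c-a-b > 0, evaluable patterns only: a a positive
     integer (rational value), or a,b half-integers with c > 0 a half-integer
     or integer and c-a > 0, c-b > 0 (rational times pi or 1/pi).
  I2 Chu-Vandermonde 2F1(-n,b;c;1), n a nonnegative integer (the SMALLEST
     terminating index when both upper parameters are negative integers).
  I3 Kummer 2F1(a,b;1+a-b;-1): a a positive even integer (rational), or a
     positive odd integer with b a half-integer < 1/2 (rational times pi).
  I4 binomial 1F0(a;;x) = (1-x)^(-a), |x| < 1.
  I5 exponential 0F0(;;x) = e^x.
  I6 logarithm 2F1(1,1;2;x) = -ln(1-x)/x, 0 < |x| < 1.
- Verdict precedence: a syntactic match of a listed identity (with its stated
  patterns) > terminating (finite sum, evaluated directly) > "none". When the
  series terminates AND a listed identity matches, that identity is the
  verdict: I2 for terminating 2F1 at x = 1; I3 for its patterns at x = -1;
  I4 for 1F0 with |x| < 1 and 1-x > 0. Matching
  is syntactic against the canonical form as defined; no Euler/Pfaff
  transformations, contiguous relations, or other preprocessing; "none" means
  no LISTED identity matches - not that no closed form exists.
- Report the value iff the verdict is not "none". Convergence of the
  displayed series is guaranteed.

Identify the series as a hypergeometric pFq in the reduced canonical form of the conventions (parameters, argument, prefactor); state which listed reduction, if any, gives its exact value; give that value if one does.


Reduced: x = -1, 2F1, upper = {-5/4, 7/2}, lower = {23/4}, C = -3/2. Verdict: no listed reduction: x = -1 and upper {-5/4, 7/2} fail every I1-I6 pattern.

Structural cue: with t_0 = -3/2, the two k-th powers (prefactor -3/2) combine into one argument.
Step ratio: r(k) = (-1) * (k-5/4) (k+7/2) / [(k+23/4) (k+1)] - poly over poly, x = (-1) from leading terms; C = -3/2 at k = 0.


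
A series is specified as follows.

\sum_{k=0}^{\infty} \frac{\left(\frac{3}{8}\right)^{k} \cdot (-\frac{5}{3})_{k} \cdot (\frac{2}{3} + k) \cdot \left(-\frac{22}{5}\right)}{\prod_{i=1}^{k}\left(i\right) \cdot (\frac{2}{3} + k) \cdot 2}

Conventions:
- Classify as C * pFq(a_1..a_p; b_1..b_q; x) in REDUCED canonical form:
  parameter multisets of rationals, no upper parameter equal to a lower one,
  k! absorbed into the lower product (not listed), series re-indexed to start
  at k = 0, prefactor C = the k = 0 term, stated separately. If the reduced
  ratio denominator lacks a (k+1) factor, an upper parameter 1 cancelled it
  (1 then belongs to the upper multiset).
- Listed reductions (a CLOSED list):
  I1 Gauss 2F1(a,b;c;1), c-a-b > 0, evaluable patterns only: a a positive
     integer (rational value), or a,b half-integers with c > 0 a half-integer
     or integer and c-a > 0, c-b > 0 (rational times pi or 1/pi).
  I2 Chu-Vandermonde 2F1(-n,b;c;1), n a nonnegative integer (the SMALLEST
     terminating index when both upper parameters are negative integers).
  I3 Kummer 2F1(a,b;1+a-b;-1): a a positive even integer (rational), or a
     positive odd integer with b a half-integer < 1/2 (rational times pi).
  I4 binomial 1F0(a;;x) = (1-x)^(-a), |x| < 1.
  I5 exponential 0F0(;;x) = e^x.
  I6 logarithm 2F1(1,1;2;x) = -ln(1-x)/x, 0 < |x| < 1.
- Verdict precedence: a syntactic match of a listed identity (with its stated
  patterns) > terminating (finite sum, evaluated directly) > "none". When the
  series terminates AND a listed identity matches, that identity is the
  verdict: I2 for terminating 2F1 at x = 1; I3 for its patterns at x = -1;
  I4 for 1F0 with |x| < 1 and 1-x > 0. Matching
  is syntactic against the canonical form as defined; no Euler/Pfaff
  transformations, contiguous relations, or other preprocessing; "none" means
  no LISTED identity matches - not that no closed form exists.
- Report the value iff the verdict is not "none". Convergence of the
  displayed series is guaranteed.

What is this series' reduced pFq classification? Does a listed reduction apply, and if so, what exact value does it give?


Classification (C = -\frac{11}{5}): 1F0 with upper {-\frac{5}{3}}, lower {-}, argument x = \frac{3}{8}. Verdict at x = \frac{3}{8}: the I4 binomial reduction matches (the 1F0 binomial series: exponent 5/3, x = \frac{3}{8}). Sum: \left(-\frac{11}{5}\right) \cdot \left(\frac{5}{8}\right)^{\frac{5}{3}}.

Key step: t_0 being -\frac{11}{5}, striking the common factor k + 2/3 reduces the term (prefactor -11/5).
Consecutive-term ratio: r(k) = \frac{3}{8} * (k-\frac{5}{3}) / [(k+1)] ; factor over Q: parameters, x = \frac{3}{8}, and C = -\frac{11}{5}.


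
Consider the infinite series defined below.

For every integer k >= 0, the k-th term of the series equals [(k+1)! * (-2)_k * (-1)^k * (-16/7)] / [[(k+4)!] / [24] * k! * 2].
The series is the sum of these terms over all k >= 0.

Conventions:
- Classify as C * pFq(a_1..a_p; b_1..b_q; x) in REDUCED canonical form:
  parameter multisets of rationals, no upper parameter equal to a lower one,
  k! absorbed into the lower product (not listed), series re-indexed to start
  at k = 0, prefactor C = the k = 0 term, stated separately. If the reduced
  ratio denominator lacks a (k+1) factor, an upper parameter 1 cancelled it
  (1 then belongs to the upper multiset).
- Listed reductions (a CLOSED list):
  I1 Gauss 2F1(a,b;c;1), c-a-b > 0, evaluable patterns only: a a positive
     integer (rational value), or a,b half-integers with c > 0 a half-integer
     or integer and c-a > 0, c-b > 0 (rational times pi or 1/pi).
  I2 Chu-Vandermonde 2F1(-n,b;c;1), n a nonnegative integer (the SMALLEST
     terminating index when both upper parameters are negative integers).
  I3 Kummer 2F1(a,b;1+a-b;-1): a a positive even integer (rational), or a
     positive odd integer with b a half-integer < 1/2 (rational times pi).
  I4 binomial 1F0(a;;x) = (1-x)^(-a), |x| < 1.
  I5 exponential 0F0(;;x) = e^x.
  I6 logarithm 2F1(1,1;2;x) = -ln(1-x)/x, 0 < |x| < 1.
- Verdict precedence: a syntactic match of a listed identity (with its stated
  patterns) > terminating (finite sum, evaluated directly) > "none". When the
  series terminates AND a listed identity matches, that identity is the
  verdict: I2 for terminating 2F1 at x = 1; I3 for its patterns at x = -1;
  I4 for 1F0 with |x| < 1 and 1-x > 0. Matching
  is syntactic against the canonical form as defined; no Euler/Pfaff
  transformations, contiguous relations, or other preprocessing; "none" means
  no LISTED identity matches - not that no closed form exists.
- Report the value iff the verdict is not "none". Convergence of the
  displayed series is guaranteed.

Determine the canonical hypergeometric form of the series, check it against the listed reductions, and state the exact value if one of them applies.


At argument -1: a 2F1 with upper {-2, 2}, lower {5}, scaled by C = -8/7. Verdict: this is the Kummer evaluation I3 (x = -1; c = 5 equals 1+a-b for upper {-2, 2}: listed pattern). Value: -16/7.

Key step: with t_0 = -8/7, the denominator's factorial ratio (C = -8/7, x = -1) is a lower Pochhammer.
Consecutive-term ratio: r(k) = (-1) * (k-2) (k+2) / [(k+5) (k+1)] - rational; roots negated = parameters, x = (-1), C = -8/7.


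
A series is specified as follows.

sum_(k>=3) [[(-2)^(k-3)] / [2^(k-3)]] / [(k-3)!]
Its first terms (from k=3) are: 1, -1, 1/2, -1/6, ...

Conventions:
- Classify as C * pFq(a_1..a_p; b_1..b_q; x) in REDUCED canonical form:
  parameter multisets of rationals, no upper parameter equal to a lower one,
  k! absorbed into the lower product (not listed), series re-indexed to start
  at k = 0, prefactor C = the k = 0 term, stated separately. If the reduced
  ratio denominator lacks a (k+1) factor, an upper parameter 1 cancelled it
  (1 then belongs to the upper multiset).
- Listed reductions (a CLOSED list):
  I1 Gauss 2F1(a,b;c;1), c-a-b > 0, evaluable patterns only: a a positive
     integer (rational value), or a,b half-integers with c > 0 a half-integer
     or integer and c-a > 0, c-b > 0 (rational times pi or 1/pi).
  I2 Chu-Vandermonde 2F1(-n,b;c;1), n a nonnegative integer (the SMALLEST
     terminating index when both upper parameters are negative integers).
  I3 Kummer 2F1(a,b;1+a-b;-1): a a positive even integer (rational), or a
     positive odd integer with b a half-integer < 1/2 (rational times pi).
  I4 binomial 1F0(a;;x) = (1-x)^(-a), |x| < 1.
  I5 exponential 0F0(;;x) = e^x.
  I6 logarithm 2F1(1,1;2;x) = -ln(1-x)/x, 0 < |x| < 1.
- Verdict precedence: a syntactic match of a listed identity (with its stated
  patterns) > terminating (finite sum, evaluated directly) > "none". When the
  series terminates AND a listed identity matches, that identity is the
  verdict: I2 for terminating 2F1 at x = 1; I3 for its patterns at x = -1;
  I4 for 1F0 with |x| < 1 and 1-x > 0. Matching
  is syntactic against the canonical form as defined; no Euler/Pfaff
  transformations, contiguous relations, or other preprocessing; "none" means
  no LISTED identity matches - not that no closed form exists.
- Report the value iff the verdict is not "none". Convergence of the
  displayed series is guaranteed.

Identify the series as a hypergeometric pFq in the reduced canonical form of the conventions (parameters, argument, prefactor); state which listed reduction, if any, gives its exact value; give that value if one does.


Prefactor 1, argument -1: 0F0 with upper {-} over lower {-}. Verdict: the I5 exponential reduction matches (the 0F0 exponential series at x = -1). Hence: e^(-1).

First insight: t_0 being 1, the two k-th powers (C = 1, x = -1) combine into one argument.
Consecutive-term ratio: r(k) = (-1) * 1 / [(k+1)] - rational in k, leading ratio (-1); with t_0 = 1, classification follows.


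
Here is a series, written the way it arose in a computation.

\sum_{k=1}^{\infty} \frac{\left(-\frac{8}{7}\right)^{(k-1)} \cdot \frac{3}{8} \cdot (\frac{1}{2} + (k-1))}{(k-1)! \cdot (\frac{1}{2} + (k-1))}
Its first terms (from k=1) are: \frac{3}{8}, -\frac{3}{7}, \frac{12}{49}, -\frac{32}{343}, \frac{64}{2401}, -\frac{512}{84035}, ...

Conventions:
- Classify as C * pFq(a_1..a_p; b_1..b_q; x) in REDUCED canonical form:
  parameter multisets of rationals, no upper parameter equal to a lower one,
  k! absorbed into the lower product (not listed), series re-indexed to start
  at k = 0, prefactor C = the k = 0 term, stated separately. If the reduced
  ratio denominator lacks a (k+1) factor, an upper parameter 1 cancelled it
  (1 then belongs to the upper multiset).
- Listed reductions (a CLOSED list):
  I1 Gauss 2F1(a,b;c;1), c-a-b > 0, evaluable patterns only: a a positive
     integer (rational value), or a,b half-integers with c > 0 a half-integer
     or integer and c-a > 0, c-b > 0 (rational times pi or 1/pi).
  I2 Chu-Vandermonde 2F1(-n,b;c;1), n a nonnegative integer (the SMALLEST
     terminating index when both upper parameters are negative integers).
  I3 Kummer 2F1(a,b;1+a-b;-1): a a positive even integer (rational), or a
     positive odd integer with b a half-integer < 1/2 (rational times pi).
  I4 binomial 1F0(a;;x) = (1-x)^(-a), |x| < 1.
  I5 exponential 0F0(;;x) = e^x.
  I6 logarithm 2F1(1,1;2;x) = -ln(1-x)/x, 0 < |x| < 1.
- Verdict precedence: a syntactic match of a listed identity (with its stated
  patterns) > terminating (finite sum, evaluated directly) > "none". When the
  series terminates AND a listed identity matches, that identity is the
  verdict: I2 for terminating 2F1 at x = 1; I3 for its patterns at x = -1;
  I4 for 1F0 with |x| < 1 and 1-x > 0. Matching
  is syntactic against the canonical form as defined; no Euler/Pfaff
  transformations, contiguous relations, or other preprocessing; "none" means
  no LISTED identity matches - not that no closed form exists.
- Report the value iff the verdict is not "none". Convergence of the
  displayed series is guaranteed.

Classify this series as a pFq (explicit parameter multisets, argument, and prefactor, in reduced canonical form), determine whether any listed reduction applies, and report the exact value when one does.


First insight: t_0 = \frac{3}{8} here, and striking the common factor k + 1/2 reduces the term (C = 3/8).
Step ratio: r(k) = -\frac{8}{7} * 1 / [(k+1)] - rational; roots negated = parameters, x = -\frac{8}{7}, C = \frac{3}{8}.

Prefactor \frac{3}{8}, argument -\frac{8}{7}: 0F0 with upper {-} over lower {-}. Verdict (x = -\frac{8}{7}): exponential (I5) applies (the 0F0 exponential series at x = -\frac{8}{7}). Sum: \frac{3}{8} \cdot e^{-\frac{8}{7}}.


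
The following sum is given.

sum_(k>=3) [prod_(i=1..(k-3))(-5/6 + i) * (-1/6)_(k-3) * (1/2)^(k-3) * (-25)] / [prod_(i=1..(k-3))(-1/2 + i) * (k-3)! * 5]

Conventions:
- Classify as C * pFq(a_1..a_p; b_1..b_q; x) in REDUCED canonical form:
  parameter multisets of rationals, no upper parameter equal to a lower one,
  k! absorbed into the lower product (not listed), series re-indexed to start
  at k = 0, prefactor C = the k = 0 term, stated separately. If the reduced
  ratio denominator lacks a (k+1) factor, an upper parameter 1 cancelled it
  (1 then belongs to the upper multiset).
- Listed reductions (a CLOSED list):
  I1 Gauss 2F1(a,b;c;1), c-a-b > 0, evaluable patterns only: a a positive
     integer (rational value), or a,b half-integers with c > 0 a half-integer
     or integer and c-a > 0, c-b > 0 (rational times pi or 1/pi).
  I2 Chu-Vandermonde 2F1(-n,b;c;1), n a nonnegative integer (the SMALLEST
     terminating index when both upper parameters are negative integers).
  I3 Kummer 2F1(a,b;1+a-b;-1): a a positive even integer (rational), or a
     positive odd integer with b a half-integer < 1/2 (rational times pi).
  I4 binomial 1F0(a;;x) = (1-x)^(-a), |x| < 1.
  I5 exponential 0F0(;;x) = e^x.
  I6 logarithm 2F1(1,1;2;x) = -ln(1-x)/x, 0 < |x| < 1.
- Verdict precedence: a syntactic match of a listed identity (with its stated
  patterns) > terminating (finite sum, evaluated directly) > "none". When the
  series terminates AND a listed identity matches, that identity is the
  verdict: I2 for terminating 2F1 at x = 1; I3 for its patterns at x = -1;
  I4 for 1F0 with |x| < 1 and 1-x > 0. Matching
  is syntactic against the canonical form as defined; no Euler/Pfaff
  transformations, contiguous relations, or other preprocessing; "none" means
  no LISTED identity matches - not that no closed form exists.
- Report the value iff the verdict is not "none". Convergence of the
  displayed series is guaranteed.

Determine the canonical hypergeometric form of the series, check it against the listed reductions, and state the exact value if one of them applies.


Key step: t_0 being -5, the lower running product (C = -5) is a rising factorial.
Ratio: r(k) = (1/2) * (k-1/6) (k+1/6) / [(k+1/2) (k+1)] ; factor over Q: parameters, x = (1/2), and C = -5.

Canonical form: C = -5 times 2F1 with upper {-1/6, 1/6}, lower {1/2}, x = 1/2. Verdict: none - at argument 1/2 the multisets {-1/6, 1/6} ; {1/2} match no listed identity.


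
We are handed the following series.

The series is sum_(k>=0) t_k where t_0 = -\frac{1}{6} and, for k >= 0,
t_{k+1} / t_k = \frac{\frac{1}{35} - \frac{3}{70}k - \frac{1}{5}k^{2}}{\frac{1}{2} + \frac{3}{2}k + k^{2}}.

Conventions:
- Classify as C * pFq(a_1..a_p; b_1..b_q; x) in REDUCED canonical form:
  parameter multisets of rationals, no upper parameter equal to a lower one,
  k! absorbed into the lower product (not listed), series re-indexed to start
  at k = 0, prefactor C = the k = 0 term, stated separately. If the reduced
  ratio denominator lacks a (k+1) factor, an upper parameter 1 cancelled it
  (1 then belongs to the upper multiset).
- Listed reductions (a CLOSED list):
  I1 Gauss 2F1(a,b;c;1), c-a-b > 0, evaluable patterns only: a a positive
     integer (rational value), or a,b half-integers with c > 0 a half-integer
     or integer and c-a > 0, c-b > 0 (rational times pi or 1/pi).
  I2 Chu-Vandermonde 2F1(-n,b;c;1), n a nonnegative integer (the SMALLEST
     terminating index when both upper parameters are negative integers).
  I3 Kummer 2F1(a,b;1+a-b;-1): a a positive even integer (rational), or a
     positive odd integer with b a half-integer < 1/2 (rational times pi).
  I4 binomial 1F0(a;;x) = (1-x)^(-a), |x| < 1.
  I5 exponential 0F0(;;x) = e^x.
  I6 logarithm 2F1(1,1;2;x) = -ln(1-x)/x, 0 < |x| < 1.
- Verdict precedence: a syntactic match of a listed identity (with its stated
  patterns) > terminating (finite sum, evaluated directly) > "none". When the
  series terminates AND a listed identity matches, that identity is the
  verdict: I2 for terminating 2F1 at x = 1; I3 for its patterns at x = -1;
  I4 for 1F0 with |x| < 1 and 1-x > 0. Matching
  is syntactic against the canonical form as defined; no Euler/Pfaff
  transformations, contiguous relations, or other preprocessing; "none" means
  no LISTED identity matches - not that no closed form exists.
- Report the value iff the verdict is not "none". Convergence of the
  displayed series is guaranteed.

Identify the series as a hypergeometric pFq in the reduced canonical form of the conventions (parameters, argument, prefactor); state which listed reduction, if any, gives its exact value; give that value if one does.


This is -\frac{1}{6} * 1F0(-\frac{2}{7}; -; -\frac{1}{5}) in reduced canonical form. Verdict: this is the binomial series (I4) (the 1F0 binomial series: exponent 2/7, x = -\frac{1}{5}). Its exact value is \left(-\frac{1}{6}\right) \cdot \left(\frac{6}{5}\right)^{\frac{2}{7}}.

First insight: t_0 = -\frac{1}{6} here, and the expanded ratio factors over Q; C = -1/6, roots give parameters.
Consecutive-term ratio: r(k) = -\frac{1}{5} * (k-\frac{2}{7}) / [(k+1)] - rational in k. x = -\frac{1}{5}; t_0 = -\frac{1}{6}; negate the roots.


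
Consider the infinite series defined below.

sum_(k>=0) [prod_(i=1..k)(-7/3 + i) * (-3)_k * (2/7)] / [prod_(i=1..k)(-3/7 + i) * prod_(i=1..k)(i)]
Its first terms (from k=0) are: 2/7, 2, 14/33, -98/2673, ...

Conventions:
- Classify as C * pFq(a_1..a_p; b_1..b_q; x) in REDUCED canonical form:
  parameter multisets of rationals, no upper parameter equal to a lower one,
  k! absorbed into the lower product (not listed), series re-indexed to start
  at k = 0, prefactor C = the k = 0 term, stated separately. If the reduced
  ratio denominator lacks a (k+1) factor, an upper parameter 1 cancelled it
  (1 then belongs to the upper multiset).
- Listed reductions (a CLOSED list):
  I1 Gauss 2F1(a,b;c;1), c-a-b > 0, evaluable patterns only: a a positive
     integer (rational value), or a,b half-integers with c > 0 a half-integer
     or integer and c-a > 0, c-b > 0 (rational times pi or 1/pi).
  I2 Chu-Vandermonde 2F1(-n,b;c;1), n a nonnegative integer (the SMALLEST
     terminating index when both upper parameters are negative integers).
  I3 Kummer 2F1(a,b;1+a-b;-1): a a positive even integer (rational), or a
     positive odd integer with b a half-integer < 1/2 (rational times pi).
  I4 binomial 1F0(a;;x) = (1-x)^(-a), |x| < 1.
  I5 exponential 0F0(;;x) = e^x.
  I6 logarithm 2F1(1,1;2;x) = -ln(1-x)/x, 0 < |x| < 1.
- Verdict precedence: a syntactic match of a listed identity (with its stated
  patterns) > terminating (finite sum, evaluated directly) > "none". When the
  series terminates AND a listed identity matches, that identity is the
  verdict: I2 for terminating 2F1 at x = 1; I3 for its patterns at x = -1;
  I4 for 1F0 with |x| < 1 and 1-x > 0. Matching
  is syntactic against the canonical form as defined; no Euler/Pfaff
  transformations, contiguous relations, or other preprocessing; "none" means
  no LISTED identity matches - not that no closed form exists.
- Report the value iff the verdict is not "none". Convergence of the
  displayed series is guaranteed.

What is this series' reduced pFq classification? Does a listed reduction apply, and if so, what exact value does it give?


Key observation: t_0 = 2/7 here, and the running product (C = 2/7) telescopes to a rising factorial.
Consecutive-term ratio: r(k) = 1 * (k-3) (k-4/3) / [(k+4/7) (k+1)] - rational in k. x = 1; t_0 = 2/7; negate the roots.

At argument 1: a 2F1 with upper {-3, -4/3}, lower {4/7}, scaled by C = 2/7. Verdict: Chu-Vandermonde (I2) matches (terminating 2F1 at x = 1 with n = 3, b = -4/3, c = 4/7). Sum: 50020/18711.


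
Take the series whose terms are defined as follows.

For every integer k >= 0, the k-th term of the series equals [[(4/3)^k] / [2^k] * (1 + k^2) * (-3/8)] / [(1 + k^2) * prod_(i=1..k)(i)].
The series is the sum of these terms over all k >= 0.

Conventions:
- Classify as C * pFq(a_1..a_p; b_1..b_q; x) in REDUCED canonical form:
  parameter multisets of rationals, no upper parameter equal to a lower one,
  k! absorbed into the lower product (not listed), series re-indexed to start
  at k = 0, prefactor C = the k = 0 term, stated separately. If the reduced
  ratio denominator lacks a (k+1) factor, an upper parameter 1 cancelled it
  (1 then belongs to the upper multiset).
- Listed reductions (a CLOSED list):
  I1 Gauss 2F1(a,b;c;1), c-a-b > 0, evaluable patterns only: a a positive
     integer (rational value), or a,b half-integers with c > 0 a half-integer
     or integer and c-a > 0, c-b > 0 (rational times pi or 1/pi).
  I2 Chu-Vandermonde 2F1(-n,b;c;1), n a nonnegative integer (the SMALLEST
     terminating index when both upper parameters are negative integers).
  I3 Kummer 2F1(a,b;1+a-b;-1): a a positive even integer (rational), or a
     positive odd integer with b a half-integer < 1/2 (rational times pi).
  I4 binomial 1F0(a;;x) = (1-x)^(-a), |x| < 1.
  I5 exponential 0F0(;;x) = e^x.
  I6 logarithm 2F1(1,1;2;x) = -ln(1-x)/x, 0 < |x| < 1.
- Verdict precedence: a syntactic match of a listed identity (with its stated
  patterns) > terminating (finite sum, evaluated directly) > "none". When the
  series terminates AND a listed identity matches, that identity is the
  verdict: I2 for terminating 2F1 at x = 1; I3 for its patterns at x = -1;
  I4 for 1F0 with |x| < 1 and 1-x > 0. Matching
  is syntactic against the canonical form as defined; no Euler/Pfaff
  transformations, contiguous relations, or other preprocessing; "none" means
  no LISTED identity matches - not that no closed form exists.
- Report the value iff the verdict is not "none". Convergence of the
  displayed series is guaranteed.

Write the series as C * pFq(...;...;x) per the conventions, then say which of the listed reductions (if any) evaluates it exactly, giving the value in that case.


x = 2/3 here; the reduced form reads 0F0, upper {-}, lower {-}, C = -3/8. Verdict: exponential (I5) fires (the 0F0 exponential series at x = 2/3). Its exact value is (-3/8) * e^(2/3).

Structural cue: t_0 = -3/8 here, and the two k-th powers (C = -3/8, x = 2/3) combine into one argument.
Ratio: r(k) = (2/3) * 1 / [(k+1)] - rational in k, leading ratio (2/3); with t_0 = -3/8, classification follows.


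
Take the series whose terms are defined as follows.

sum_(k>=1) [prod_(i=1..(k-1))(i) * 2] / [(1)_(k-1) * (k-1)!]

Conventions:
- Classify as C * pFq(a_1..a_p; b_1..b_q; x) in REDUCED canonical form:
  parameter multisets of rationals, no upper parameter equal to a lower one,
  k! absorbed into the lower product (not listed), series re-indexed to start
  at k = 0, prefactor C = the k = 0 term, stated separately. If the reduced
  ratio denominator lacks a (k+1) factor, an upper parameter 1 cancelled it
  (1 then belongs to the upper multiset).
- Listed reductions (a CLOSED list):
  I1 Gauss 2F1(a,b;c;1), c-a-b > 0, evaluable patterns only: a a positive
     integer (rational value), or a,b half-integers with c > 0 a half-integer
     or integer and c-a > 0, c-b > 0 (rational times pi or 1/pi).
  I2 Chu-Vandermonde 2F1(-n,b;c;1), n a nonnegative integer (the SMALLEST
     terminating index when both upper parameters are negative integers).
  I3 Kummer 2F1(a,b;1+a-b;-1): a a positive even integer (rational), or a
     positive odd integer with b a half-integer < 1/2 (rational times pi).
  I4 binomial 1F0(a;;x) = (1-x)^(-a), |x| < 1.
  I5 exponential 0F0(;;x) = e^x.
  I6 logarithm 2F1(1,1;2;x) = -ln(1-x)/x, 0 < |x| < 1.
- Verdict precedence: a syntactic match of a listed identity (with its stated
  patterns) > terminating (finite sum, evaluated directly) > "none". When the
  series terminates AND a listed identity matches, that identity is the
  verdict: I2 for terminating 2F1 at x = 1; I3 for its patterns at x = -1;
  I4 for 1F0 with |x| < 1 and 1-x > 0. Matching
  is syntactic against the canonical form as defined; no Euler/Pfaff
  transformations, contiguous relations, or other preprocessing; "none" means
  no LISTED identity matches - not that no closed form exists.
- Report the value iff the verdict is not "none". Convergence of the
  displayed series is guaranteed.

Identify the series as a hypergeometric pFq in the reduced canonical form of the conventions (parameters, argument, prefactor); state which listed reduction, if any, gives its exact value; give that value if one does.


The series (x = 1) is 0F0: upper {-}, lower {-}, prefactor 2. Verdict at x = 1: exponential (I5) matches (the 0F0 exponential series at x = 1). Hence: 2 * e^(1).

Key step: t_0 = 2 here, and the parameter 1 appears in both the upper and lower lists and cancels.
Step ratio: r(k) = 1 * 1 / [(k+1)] - poly over poly, x = 1 from leading terms; C = 2 at k = 0.


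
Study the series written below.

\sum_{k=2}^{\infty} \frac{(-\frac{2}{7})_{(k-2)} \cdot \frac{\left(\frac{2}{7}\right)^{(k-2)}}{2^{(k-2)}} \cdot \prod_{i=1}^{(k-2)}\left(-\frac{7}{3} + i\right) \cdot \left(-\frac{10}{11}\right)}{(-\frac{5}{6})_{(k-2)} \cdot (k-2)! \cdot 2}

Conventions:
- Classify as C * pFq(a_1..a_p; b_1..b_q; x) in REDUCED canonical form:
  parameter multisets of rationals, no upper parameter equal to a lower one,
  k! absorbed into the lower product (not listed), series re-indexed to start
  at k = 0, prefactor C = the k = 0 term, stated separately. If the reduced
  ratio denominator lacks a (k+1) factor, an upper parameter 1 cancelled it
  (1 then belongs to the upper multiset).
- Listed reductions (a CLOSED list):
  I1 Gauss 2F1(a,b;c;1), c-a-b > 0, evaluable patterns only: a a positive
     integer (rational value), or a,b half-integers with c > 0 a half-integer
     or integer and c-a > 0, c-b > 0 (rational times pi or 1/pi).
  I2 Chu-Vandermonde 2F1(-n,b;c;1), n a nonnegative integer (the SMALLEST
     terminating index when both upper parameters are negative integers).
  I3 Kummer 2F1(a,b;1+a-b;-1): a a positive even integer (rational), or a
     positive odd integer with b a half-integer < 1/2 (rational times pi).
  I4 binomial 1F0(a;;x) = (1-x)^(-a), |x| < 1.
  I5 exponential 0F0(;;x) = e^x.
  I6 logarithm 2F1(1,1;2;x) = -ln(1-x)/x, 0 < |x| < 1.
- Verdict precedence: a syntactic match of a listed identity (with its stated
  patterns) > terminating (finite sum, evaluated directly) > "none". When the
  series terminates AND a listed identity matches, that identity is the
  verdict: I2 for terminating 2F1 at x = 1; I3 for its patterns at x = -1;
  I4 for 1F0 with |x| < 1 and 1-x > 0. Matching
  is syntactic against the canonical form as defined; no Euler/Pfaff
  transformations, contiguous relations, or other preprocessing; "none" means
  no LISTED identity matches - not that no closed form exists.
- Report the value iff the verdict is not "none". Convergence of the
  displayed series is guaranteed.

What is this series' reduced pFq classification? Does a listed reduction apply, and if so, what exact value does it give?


This is -\frac{5}{11} * 2F1(-\frac{4}{3}, -\frac{2}{7}; -\frac{5}{6}; \frac{1}{7}) in reduced canonical form. Verdict: none (x = \frac{1}{7}): each listed identity misses the multisets {-\frac{4}{3}, -\frac{2}{7}} ; {-\frac{5}{6}}.

The tell: x = \frac{1}{7} and the running product (C = -5/11, x = 1/7) telescopes to a rising factorial.
Ratio: r(k) = \frac{1}{7} * (k-\frac{4}{3}) (k-\frac{2}{7}) / [(k-\frac{5}{6}) (k+1)] - rational; roots negated = parameters, x = \frac{1}{7}, C = -\frac{5}{11}.


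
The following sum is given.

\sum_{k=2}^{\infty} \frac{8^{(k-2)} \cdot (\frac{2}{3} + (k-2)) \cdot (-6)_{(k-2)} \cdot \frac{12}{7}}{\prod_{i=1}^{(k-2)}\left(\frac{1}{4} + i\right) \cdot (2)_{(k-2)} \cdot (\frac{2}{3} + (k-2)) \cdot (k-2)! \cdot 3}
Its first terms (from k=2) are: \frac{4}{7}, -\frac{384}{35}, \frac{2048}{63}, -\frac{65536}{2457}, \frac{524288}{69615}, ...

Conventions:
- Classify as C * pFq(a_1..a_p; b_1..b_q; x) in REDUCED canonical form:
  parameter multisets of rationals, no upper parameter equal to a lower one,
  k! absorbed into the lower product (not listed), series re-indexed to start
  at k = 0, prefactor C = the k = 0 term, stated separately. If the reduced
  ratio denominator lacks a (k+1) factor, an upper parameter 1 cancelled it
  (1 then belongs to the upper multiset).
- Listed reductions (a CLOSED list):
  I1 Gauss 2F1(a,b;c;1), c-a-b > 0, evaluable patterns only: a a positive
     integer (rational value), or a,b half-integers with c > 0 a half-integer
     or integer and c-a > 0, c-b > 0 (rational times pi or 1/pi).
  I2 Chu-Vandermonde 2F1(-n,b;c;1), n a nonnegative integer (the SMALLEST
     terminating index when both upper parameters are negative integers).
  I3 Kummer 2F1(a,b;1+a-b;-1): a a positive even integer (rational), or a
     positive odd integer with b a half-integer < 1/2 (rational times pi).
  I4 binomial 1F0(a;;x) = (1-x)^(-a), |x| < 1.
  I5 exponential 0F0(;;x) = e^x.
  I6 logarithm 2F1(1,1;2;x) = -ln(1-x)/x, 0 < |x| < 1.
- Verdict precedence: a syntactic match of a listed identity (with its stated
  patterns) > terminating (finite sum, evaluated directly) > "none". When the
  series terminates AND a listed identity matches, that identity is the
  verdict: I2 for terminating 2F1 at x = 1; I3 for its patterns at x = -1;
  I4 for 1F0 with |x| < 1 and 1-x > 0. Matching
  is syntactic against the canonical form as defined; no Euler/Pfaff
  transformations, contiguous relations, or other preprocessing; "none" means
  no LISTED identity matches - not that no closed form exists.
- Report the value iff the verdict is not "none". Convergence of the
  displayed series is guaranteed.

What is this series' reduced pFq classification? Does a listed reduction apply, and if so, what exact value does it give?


This is \frac{4}{7} * 1F2(-6; \frac{5}{4}, 2; 8) in reduced canonical form. Verdict: terminating. With -6 upstairs the series is a 7-term polynomial sum; evaluated term by term. Hence: \frac{25606806556}{11512580625}.

The tell: t_0 being \frac{4}{7}, the constant factors (prefactor 4/7) combine into one prefactor.
Ratio: r(k) = 8 * (k-6) / [(k+\frac{5}{4}) (k+2) (k+1)] ; factor over Q: parameters, x = 8, and C = \frac{4}{7}.


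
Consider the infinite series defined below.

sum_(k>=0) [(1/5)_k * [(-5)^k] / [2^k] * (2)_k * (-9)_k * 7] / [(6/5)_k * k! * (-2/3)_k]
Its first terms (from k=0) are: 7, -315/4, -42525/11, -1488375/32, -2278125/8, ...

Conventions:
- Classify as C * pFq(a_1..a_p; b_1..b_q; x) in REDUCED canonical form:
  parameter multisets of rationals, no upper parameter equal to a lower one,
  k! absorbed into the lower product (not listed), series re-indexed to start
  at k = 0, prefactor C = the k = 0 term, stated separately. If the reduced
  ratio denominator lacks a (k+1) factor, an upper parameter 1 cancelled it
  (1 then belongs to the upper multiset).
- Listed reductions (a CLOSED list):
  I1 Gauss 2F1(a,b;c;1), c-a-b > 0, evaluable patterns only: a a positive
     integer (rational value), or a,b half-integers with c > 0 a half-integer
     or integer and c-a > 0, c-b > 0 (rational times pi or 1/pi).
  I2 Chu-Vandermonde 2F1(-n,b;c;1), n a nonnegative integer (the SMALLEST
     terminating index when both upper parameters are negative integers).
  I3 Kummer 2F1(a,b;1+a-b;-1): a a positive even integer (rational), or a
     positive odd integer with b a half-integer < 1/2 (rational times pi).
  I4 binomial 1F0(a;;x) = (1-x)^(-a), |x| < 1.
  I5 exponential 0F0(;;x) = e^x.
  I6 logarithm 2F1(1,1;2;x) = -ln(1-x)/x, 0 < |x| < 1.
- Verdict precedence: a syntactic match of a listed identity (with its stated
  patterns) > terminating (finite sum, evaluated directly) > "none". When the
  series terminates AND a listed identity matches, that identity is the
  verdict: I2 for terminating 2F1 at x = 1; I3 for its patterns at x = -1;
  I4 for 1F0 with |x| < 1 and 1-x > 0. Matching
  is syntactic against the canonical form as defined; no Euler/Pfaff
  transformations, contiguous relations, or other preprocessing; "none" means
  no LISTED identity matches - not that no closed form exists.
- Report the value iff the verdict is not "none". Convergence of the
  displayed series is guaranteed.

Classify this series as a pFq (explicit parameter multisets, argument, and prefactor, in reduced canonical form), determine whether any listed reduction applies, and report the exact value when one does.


Reduced: x = -5/2, 3F2, upper = {-9, 1/5, 2}, lower = {-2/3, 6/5}, C = 7. Verdict: terminating at k = 9: the factor (-9)_k kills every later term; summing the 10 survivors is exact. Sum: -1677999467584559159/162664572928.

First insight: x = (-5/2) and the two geometric factors (C = 7) combine into one argument.
Consecutive-term ratio: r(k) = (-5/2) * (k-9) (k+1/5) (k+2) / [(k-2/3) (k+6/5) (k+1)] - rational in k. x = (-5/2); t_0 = 7; negate the roots.


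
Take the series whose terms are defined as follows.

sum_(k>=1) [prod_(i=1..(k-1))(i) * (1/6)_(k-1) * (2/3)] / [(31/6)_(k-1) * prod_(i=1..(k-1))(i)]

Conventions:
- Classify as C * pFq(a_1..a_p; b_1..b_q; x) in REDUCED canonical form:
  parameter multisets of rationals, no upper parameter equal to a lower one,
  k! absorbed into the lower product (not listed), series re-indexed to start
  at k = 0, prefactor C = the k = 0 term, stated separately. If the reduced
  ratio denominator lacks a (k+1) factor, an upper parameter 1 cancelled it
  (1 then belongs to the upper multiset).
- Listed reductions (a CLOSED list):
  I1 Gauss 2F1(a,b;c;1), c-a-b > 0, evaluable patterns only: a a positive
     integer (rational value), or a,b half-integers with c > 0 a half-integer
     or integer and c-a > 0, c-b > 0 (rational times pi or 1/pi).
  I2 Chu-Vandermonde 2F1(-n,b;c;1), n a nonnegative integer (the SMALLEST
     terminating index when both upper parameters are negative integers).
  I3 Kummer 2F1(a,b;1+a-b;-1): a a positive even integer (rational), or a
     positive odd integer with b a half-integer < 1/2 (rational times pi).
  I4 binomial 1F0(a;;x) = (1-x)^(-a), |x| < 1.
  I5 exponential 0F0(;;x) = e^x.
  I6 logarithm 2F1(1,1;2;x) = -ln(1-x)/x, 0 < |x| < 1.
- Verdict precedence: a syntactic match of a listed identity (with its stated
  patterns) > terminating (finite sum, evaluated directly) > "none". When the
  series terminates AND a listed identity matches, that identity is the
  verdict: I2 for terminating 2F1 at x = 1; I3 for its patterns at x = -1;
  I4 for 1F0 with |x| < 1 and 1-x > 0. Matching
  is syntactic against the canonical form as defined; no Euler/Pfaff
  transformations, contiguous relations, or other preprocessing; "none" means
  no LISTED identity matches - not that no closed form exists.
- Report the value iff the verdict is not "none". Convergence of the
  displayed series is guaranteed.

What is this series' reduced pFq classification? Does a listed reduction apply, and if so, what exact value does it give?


Structural cue: with t_0 = 2/3, the running product (prefactor 2/3) telescopes to a rising factorial.
Adjacent-term ratio: r(k) = 1 * (k+1/6) (k+1) / [(k+31/6) (k+1)] ; factor over Q: parameters, x = 1, and C = 2/3.

At argument 1: a 2F1 with upper {1/6, 1}, lower {31/6}, scaled by C = 2/3. Verdict: Gauss (I1, integer-parameter pattern) matches (x = 1: the Gamma ratio telescopes since c-a-b = 4 > 0 and a = 1 in Z>0). Sum: 25/36.


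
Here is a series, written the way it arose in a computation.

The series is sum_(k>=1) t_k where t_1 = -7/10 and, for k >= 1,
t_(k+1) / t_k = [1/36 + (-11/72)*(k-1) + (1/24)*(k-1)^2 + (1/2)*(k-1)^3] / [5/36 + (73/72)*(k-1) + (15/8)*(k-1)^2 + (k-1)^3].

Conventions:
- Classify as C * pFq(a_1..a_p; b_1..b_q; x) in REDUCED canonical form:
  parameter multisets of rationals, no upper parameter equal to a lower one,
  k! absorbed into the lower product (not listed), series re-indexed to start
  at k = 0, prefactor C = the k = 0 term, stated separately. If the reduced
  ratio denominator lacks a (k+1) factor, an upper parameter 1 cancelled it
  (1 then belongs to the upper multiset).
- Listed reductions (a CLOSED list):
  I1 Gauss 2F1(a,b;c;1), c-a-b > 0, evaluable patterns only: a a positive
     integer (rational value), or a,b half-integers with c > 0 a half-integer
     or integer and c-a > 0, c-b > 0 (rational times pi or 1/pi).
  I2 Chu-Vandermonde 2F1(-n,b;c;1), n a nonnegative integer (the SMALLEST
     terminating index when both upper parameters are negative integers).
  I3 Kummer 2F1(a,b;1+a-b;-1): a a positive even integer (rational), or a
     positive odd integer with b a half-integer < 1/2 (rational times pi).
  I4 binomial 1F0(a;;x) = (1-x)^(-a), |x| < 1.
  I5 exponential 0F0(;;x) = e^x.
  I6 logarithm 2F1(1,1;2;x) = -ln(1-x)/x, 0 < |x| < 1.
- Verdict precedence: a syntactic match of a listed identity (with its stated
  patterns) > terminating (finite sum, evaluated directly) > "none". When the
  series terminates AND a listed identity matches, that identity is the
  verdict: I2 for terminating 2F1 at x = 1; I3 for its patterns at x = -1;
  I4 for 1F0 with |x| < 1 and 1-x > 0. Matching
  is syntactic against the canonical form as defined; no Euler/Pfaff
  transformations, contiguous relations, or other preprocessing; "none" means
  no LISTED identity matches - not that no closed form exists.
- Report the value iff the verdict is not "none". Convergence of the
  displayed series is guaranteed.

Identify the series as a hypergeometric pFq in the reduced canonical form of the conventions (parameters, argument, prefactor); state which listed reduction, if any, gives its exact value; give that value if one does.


Reduced: x = 1/2, 2F1, upper = {-1/3, -1/4}, lower = {5/24}, C = -7/10. Verdict: none - at argument 1/2 the multisets {-1/3, -1/4} ; {5/24} match no listed identity.

Structural cue: from the first term -7/10: the expanded ratio factors over Q; C = -7/10, x = 1/2, roots give parameters.
Consecutive-term ratio: r(k) = (1/2) * (k-1/3) (k-1/4) / [(k+5/24) (k+1)] - poly over poly, x = (1/2) from leading terms; C = -7/10 at k = 0.
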